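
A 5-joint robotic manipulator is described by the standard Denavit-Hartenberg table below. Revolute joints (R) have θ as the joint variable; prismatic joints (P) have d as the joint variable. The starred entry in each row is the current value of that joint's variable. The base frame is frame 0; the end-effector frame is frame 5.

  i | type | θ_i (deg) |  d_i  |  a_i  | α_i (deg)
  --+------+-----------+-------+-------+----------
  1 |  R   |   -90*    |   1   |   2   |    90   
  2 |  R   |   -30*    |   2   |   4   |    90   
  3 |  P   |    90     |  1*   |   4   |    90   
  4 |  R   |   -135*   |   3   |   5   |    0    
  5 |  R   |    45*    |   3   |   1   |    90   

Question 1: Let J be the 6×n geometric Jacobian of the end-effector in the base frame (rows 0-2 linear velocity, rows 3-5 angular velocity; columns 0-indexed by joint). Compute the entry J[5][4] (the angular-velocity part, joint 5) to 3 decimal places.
-0.500

axis z_4 = (0.0000,-0.8660,-0.5000); lever o_n−o_4 = (0.0000,-3.0981,-0.6340)
cross product → J_v[:, 4] = (-1.0000,-0.0000,0.0000)
J_ω[:, 4] = z_4
entry J[5][4] = -0.5000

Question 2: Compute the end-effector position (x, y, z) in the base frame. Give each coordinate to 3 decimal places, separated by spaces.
after link 1: o_1 = (0.0000, -2.0000, 1.0000)
after link 2: o_2 = (-2.0000, -5.4641, -1.0000)
after link 3: o_3 = (-6.0000, -4.9641, -1.8660)
after link 4: o_4 = (-2.4645, -9.3299, -0.3042)
after link 5: o_5 = (-2.4645, -12.4280, -0.9381)

-2.464 -12.428 -0.938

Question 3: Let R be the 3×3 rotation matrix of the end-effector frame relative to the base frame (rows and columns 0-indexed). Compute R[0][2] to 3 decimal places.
1.000

End-effector z-axis (col 2 of R) = (1.0000,0.0000,-0.0000)
R[0][2] = 1.0000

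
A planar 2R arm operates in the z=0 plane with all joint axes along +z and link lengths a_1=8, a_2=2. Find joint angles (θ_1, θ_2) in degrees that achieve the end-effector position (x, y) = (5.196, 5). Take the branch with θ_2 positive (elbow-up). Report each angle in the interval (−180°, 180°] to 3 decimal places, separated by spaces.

30.001 120.003

cos θ_2 = (51.9984−8²−2²)/(2·8·2) = -0.5000; θ_2 = 120.0033° (elbow-up)
β = atan2(5.0000,5.1960) = 43.8987°; ψ = atan2(1.7320,6.9999) = 13.8976°
θ_1 = β − ψ = 30.0011°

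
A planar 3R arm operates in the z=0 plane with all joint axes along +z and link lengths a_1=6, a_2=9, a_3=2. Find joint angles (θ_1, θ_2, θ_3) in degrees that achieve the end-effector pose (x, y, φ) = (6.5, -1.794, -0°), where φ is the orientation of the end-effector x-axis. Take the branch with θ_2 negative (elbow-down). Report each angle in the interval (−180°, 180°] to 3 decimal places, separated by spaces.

90.004 -150.001 59.997

wrist centre = target − a_3·(cos φ, sin φ) = (4.5000, -1.7940)
cos θ_2 = (23.4684−6²−9²)/(2·6·9) = -0.8660; θ_2 = -150.0009° (elbow-down)
β = atan2(-1.7940,4.5000) = -21.7355°; ψ = atan2(-4.4999,-1.7943) = -111.7393°
θ_1 = β − ψ = 90.0038°
θ_3 = φ − θ_1 − θ_2 = 59.9971° (wrapped to (-180°,180°])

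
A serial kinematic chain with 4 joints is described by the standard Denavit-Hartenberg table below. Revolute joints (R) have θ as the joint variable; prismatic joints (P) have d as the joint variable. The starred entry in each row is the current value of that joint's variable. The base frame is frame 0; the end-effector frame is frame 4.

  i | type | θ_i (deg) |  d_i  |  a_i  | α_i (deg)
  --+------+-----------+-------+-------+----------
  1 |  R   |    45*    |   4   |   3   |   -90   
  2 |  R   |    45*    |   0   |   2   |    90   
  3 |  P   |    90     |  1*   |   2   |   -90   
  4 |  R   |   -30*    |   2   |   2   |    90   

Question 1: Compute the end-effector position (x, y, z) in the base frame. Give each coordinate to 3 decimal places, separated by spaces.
0.482 5.760 5.414

after link 1: o_1 = (2.1213, 2.1213, 4.0000)
after link 2: o_2 = (3.1213, 3.1213, 2.5858)
after link 3: o_3 = (2.2071, 5.0355, 3.2929)
after link 4: o_4 = (0.4824, 5.7603, 5.4142)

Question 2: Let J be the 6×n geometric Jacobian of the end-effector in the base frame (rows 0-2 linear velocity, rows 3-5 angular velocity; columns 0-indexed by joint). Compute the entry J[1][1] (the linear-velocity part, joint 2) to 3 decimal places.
axis z_1 = (-0.7071,0.7071,0.0000); lever o_n−o_1 = (-1.6390,3.6390,1.4142)
cross product → J_v[:, 1] = (1.0000,1.0000,-1.4142)
J_ω[:, 1] = z_1
entry J[1][1] = 1.0000

1.000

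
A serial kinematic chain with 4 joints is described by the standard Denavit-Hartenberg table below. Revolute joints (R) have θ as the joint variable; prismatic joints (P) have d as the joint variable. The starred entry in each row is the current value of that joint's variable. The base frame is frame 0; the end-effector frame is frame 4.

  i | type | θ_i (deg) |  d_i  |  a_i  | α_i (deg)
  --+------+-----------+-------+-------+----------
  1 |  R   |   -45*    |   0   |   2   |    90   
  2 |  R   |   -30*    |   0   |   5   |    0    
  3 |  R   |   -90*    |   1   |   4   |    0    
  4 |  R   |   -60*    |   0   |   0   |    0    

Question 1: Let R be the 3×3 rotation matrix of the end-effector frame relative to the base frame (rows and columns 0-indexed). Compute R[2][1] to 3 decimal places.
-1.000

End-effector y-axis (col 1 of R) = (0.0000,-0.0000,-1.0000)
R[2][1] = -1.0000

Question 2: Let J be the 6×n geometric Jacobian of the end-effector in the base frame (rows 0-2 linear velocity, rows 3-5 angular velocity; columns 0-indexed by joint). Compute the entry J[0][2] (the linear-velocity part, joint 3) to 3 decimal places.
axis z_2 = (-0.7071,-0.7071,0.0000); lever o_n−o_2 = (-2.1213,0.7071,-3.4641)
cross product → J_v[:, 2] = (2.4495,-2.4495,-2.0000)
J_ω[:, 2] = z_2
entry J[0][2] = 2.4495

2.449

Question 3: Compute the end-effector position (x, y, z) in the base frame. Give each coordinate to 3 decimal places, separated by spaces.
after link 1: o_1 = (1.4142, -1.4142, 0.0000)
after link 2: o_2 = (4.4761, -4.4761, -2.5000)
after link 3: o_3 = (2.3548, -3.7690, -5.9641)
after link 4: o_4 = (2.3548, -3.7690, -5.9641)

2.355 -3.769 -5.964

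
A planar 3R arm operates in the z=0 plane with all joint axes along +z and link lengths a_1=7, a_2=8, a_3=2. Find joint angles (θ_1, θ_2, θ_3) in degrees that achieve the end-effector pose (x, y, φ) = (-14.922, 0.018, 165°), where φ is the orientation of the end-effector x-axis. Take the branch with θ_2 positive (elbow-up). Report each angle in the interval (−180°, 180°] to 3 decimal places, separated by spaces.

wrist centre = target − a_3·(cos φ, sin φ) = (-12.9901, -0.4996)
cos θ_2 = (168.9936−7²−8²)/(2·7·8) = 0.4999; θ_2 = 60.0038° (elbow-up)
β = atan2(-0.4996,-12.9901) = -177.7973°; ψ = atan2(6.9285,10.9995) = 32.2063°
θ_1 = β − ψ = -210.0036°
θ_3 = φ − θ_1 − θ_2 = -45.0002° (wrapped to (-180°,180°])

149.996 60.004 -45.000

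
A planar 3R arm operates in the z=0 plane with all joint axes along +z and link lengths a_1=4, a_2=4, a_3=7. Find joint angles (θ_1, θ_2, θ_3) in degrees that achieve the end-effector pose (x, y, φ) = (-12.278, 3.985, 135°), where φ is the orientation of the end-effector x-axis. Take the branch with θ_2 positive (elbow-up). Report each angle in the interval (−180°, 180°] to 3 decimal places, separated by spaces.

wrist centre = target − a_3·(cos φ, sin φ) = (-7.3283, -0.9647)
cos θ_2 = (54.6340−4²−4²)/(2·4·4) = 0.7073; θ_2 = 44.9833° (elbow-up)
β = atan2(-0.9647,-7.3283) = -172.5003°; ψ = atan2(2.8276,6.8293) = 22.4916°
θ_1 = β − ψ = -194.9919°
θ_3 = φ − θ_1 − θ_2 = -74.9914° (wrapped to (-180°,180°])

165.008 44.983 -74.991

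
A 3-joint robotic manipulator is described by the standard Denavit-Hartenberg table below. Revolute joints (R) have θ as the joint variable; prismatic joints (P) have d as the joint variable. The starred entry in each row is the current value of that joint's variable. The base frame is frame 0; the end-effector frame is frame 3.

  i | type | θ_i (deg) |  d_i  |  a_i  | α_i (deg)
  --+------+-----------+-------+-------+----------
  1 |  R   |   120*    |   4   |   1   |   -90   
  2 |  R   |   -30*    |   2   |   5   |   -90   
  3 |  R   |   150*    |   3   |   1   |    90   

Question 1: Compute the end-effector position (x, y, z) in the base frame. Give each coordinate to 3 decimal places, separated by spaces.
-4.339 4.516 3.469

after link 1: o_1 = (-0.5000, 0.8660, 4.0000)
after link 2: o_2 = (-4.3971, 3.6160, 6.5000)
after link 3: o_3 = (-4.3391, 4.5155, 3.4689)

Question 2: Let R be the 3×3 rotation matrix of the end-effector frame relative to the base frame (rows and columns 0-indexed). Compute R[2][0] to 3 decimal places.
-0.433

End-effector x-axis (col 0 of R) = (0.8080,-0.3995,-0.4330)
R[2][0] = -0.4330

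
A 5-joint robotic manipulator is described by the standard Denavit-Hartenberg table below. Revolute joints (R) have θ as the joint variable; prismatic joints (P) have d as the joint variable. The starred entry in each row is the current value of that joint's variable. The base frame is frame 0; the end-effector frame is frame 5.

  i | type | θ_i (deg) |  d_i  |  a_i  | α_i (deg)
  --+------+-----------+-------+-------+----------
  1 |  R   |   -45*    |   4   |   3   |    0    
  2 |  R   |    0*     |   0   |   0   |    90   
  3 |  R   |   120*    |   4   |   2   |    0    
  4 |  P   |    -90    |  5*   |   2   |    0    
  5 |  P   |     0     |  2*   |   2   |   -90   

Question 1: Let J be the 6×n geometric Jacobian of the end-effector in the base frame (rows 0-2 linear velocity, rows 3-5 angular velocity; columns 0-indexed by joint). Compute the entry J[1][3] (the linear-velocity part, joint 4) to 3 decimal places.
-0.707

prismatic axis z_3 = (-0.7071,-0.7071,0.0000)
J_v[:, 3] = z_3; J_ω[:, 3] = (0,0,0)
entry J[1][3] = -0.7071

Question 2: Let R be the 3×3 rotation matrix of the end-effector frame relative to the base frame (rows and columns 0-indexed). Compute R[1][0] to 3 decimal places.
End-effector x-axis (col 0 of R) = (0.6124,-0.6124,0.5000)
R[1][0] = -0.6124

-0.612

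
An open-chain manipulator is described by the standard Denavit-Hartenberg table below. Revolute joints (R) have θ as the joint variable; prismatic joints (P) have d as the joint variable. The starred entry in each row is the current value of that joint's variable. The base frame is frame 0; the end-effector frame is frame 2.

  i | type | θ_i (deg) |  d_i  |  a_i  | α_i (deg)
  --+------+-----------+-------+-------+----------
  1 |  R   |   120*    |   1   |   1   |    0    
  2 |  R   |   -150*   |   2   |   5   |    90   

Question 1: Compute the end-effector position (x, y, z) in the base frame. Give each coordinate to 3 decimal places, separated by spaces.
after link 1: o_1 = (-0.5000, 0.8660, 1.0000)
after link 2: o_2 = (3.8301, -1.6340, 3.0000)

3.830 -1.634 3.000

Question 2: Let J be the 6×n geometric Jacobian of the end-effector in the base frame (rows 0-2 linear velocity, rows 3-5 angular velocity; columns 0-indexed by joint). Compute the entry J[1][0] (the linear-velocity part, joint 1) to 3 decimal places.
axis z_0 = ẑ; lever o_n−o_0 = (3.8301,-1.6340,3.0000)
cross product → J_v[:, 0] = (1.6340,3.8301,-0.0000)
J_ω[:, 0] = z_0
entry J[1][0] = 3.8301

3.830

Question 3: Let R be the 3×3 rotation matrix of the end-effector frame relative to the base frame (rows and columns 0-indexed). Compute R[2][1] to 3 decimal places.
End-effector y-axis (col 1 of R) = (0.0000,0.0000,1.0000)
R[2][1] = 1.0000

1.000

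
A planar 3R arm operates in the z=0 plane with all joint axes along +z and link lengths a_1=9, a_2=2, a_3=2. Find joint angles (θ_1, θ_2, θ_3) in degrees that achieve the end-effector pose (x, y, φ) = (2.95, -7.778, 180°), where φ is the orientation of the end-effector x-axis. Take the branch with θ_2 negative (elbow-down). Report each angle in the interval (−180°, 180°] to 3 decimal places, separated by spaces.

wrist centre = target − a_3·(cos φ, sin φ) = (4.9500, -7.7780)
cos θ_2 = (84.9998−9²−2²)/(2·9·2) = -0.0000; θ_2 = -90.0003° (elbow-down)
β = atan2(-7.7780,4.9500) = -57.5269°; ψ = atan2(-2.0000,9.0000) = -12.5288°
θ_1 = β − ψ = -44.9981°
θ_3 = φ − θ_1 − θ_2 = -45.0016° (wrapped to (-180°,180°])

-44.998 -90.000 -45.002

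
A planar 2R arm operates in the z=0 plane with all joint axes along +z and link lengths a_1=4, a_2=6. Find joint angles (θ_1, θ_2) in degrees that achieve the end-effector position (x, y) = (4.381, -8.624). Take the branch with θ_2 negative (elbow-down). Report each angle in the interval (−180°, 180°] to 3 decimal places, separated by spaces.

-44.998 -30.006

cos θ_2 = (93.5665−4²−6²)/(2·4·6) = 0.8660; θ_2 = -30.0064° (elbow-down)
β = atan2(-8.6240,4.3810) = -63.0694°; ψ = atan2(-3.0006,9.1958) = -18.0714°
θ_1 = β − ψ = -44.9980°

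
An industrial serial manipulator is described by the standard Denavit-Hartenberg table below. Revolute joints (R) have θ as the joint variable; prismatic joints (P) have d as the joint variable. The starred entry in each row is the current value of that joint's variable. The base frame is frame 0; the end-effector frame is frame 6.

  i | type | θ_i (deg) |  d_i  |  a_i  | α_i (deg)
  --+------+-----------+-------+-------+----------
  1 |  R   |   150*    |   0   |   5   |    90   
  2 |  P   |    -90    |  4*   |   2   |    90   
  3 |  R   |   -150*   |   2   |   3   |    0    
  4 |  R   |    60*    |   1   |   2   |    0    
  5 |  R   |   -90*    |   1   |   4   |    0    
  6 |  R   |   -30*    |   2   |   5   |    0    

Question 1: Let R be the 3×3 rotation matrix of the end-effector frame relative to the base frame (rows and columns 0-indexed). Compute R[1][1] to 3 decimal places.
-0.750

End-effector y-axis (col 1 of R) = (-0.4330,-0.7500,0.5000)
R[1][1] = -0.7500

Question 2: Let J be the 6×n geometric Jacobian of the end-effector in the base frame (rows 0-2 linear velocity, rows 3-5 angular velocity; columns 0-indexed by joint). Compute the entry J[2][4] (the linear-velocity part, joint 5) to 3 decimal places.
axis z_4 = (0.8660,-0.5000,-0.0000); lever o_n−o_4 = (3.8481,0.6651,8.3301)
cross product → J_v[:, 4] = (-4.1651,-7.2141,2.5000)
J_ω[:, 4] = z_4
entry J[2][4] = 2.5000

2.500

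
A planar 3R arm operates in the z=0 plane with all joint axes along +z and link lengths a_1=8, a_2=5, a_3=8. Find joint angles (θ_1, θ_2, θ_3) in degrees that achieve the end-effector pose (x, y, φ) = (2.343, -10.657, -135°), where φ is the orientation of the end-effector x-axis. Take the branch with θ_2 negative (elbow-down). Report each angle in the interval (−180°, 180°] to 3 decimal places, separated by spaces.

-0.001 -90.001 -44.998

wrist centre = target − a_3·(cos φ, sin φ) = (7.9999, -5.0001)
cos θ_2 = (88.9991−8²−5²)/(2·8·5) = -0.0000; θ_2 = -90.0006° (elbow-down)
β = atan2(-5.0001,7.9999) = -32.0066°; ψ = atan2(-5.0000,7.9999) = -32.0056°
θ_1 = β − ψ = -0.0010°
θ_3 = φ − θ_1 − θ_2 = -44.9983° (wrapped to (-180°,180°])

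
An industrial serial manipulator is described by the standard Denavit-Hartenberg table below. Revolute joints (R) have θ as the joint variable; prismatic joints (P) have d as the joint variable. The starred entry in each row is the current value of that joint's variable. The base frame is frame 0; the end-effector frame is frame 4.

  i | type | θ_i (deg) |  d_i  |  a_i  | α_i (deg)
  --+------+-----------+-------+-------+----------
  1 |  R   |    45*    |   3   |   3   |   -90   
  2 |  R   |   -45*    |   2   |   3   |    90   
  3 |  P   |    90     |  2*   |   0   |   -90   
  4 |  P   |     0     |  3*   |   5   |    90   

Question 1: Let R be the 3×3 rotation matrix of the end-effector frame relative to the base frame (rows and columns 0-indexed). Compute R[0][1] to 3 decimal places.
-0.500

End-effector y-axis (col 1 of R) = (-0.5000,-0.5000,-0.7071)
R[0][1] = -0.5000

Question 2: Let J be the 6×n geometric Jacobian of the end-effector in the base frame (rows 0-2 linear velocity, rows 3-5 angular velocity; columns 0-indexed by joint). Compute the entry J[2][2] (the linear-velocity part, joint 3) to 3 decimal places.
0.707

prismatic axis z_2 = (-0.5000,-0.5000,0.7071)
J_v[:, 2] = z_2; J_ω[:, 2] = (0,0,0)
entry J[2][2] = 0.7071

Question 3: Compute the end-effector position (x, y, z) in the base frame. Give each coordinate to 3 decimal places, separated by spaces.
-3.828 6.071 4.414

after link 1: o_1 = (2.1213, 2.1213, 3.0000)
after link 2: o_2 = (2.2071, 5.0355, 5.1213)
after link 3: o_3 = (1.2071, 4.0355, 6.5355)
after link 4: o_4 = (-3.8284, 6.0711, 4.4142)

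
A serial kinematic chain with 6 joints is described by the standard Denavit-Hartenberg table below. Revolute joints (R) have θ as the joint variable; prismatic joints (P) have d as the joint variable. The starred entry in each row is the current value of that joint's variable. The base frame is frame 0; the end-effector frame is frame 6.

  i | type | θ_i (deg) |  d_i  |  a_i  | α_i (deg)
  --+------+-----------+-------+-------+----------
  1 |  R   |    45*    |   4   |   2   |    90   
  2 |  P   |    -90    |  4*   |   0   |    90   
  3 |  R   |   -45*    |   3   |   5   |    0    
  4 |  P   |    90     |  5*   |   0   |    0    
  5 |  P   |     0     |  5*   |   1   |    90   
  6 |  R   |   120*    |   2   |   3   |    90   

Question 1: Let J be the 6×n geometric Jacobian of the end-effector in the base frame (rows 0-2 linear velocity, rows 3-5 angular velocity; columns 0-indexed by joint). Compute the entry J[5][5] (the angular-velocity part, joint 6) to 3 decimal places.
axis z_5 = (-0.5000,0.5000,-0.7071); lever o_n−o_5 = (-3.5871,-0.0871,-0.3536)
cross product → J_v[:, 5] = (-0.2384,2.3597,1.8371)
J_ω[:, 5] = z_5
entry J[5][5] = -0.7071

-0.707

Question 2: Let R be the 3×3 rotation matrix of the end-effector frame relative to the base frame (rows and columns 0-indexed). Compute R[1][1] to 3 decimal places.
End-effector y-axis (col 1 of R) = (-0.5000,0.5000,-0.7071)
R[1][1] = 0.5000

0.500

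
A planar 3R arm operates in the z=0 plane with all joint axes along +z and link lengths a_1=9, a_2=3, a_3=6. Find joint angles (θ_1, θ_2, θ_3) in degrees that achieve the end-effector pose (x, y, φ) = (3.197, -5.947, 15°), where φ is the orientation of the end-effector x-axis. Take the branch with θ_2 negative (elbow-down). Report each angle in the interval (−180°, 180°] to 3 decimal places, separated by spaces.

-90.003 -119.999 -134.998

wrist centre = target − a_3·(cos φ, sin φ) = (-2.5986, -7.4999)
cos θ_2 = (63.0012−9²−3²)/(2·9·3) = -0.5000; θ_2 = -119.9985° (elbow-down)
β = atan2(-7.4999,-2.5986) = -109.1101°; ψ = atan2(-2.5981,7.5001) = -19.1067°
θ_1 = β − ψ = -90.0034°
θ_3 = φ − θ_1 − θ_2 = -134.9981° (wrapped to (-180°,180°])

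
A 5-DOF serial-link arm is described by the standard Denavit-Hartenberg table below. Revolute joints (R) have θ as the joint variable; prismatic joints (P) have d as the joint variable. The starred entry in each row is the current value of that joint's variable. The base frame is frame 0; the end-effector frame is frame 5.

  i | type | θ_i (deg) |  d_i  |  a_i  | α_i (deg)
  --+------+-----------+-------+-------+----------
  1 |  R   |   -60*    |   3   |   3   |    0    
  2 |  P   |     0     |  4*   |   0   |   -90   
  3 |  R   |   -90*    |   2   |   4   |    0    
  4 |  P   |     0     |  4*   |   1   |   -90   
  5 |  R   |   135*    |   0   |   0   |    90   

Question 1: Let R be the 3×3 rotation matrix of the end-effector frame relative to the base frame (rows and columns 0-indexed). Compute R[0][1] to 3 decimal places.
0.500

End-effector y-axis (col 1 of R) = (0.5000,-0.8660,-0.0000)
R[0][1] = 0.5000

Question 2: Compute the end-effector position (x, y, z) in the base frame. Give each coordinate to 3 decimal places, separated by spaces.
after link 1: o_1 = (1.5000, -2.5981, 3.0000)
after link 2: o_2 = (1.5000, -2.5981, 7.0000)
after link 3: o_3 = (3.2321, -1.5981, 11.0000)
after link 4: o_4 = (6.6962, 0.4019, 12.0000)
after link 5: o_5 = (6.6962, 0.4019, 12.0000)

6.696 0.402 12.000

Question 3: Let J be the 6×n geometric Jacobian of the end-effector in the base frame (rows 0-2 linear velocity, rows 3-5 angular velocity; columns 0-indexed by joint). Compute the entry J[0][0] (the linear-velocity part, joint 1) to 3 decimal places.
axis z_0 = ẑ; lever o_n−o_0 = (6.6962,0.4019,12.0000)
cross product → J_v[:, 0] = (-0.4019,6.6962,0.0000)
J_ω[:, 0] = z_0
entry J[0][0] = -0.4019

-0.402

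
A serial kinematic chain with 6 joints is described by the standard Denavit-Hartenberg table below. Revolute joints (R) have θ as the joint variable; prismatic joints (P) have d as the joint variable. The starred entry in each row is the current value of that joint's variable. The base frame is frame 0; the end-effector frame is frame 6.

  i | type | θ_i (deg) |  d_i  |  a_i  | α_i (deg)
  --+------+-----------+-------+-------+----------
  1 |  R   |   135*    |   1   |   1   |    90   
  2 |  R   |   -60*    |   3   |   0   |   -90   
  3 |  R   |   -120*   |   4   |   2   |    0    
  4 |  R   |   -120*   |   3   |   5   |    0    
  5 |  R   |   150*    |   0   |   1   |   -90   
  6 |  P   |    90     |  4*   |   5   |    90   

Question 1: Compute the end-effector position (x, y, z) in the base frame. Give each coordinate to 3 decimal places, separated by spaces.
-1.117 3.100 1.567

after link 1: o_1 = (-0.7071, 0.7071, 1.0000)
after link 2: o_2 = (1.4142, 2.8284, 1.0000)
after link 3: o_3 = (0.5430, 6.1491, 3.8660)
after link 4: o_4 = (-3.4721, 4.0405, 7.5311)
after link 5: o_5 = (-2.7650, 4.7476, 7.5311)
after link 6: o_6 = (-1.1173, 3.0999, 1.5670)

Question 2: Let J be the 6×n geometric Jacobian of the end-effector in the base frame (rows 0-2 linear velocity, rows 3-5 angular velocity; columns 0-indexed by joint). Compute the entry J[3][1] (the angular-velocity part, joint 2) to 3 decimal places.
0.707

axis z_1 = (0.7071,0.7071,0.0000); lever o_n−o_1 = (-0.4102,2.3928,0.5670)
cross product → J_v[:, 1] = (0.4009,-0.4009,1.9821)
J_ω[:, 1] = z_1
entry J[3][1] = 0.7071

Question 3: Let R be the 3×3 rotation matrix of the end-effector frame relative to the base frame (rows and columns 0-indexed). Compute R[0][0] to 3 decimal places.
0.612

End-effector x-axis (col 0 of R) = (0.6124,-0.6124,-0.5000)
R[0][0] = 0.6124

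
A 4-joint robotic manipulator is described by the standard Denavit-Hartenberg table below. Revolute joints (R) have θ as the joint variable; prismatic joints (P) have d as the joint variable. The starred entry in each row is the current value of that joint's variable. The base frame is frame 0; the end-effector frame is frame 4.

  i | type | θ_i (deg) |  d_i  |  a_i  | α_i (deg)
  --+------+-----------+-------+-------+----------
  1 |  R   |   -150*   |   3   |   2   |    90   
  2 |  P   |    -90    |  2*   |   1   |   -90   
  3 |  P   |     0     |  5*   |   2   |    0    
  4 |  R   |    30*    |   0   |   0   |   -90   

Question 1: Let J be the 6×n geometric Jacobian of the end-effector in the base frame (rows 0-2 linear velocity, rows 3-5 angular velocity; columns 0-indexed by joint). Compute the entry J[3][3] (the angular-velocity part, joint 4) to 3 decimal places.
axis z_3 = (-0.8660,-0.5000,0.0000); lever o_n−o_3 = (0.0000,0.0000,0.0000)
cross product → J_v[:, 3] = (-0.0000,0.0000,0.0000)
J_ω[:, 3] = z_3
entry J[3][3] = -0.8660

-0.866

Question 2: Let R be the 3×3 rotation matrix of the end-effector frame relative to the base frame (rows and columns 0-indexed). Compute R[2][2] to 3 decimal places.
End-effector z-axis (col 2 of R) = (0.4330,-0.7500,0.5000)
R[2][2] = 0.5000

0.500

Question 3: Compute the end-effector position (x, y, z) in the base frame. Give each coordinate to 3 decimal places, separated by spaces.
-7.062 -1.768 0.000

after link 1: o_1 = (-1.7321, -1.0000, 3.0000)
after link 2: o_2 = (-2.7321, 0.7321, 2.0000)
after link 3: o_3 = (-7.0622, -1.7679, 0.0000)
after link 4: o_4 = (-7.0622, -1.7679, 0.0000)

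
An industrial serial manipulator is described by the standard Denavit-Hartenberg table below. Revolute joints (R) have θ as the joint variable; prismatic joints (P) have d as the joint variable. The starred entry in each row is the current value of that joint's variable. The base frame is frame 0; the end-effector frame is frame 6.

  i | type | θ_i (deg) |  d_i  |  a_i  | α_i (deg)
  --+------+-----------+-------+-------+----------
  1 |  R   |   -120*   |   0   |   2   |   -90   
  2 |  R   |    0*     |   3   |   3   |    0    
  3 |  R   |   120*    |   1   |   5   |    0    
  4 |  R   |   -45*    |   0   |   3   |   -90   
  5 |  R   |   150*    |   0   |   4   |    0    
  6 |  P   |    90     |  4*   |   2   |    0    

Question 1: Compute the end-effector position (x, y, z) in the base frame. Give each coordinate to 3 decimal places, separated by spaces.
after link 1: o_1 = (-1.0000, -1.7321, 0.0000)
after link 2: o_2 = (0.0981, -5.8301, 0.0000)
after link 3: o_3 = (2.2141, -4.1651, -4.3301)
after link 4: o_4 = (1.8259, -4.8375, -7.2279)
after link 5: o_5 = (0.5421, -3.0610, -3.8818)
after link 6: o_6 = (4.1034, -0.3569, -3.9512)

4.103 -0.357 -3.951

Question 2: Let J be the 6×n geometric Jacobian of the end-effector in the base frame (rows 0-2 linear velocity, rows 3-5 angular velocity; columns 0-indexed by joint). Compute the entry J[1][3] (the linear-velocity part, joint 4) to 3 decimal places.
-0.328

axis z_3 = (0.8660,-0.5000,0.0000); lever o_n−o_3 = (1.8893,3.8082,0.3789)
cross product → J_v[:, 3] = (-0.1895,-0.3282,4.2426)
J_ω[:, 3] = z_3
entry J[1][3] = -0.3282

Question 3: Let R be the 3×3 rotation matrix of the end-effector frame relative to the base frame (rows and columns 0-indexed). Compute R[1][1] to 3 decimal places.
-0.444

End-effector y-axis (col 1 of R) = (0.3209,-0.4441,-0.8365)
R[1][1] = -0.4441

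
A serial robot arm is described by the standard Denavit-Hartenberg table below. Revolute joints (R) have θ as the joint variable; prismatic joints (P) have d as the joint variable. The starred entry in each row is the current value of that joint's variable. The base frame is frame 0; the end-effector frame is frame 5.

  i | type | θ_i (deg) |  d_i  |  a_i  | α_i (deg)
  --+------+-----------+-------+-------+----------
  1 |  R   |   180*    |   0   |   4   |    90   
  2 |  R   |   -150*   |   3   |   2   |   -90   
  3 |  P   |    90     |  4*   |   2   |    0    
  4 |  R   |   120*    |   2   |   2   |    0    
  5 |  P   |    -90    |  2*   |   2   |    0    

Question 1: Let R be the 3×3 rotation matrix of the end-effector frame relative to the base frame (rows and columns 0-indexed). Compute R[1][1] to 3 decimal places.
0.500

End-effector y-axis (col 1 of R) = (-0.7500,0.5000,0.4330)
R[1][1] = 0.5000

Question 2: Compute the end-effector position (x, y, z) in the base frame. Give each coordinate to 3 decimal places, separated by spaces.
after link 1: o_1 = (-4.0000, 0.0000, 0.0000)
after link 2: o_2 = (-2.2679, 3.0000, -1.0000)
after link 3: o_3 = (-4.2679, 1.0000, -4.4641)
after link 4: o_4 = (-6.7679, 2.0000, -5.3301)
after link 5: o_5 = (-8.6340, 0.2679, -6.5622)

-8.634 0.268 -6.562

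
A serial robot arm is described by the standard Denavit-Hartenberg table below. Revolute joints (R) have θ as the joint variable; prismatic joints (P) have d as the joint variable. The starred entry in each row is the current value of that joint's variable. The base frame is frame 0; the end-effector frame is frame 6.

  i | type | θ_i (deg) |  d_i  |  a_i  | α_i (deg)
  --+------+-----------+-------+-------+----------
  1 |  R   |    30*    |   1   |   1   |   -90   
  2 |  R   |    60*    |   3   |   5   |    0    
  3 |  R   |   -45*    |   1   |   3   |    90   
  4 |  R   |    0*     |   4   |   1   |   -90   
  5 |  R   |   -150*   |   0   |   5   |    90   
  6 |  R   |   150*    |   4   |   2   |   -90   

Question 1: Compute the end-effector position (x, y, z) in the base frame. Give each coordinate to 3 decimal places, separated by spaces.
0.323 5.960 -1.019

after link 1: o_1 = (0.8660, 0.5000, 1.0000)
after link 2: o_2 = (1.5311, 4.3481, -3.3301)
after link 3: o_3 = (3.5406, 6.6630, -4.1066)
after link 4: o_4 = (5.2737, 7.6636, -0.5017)
after link 5: o_5 = (2.2119, 5.8958, 3.0338)
after link 6: o_6 = (0.3230, 5.9600, -1.0193)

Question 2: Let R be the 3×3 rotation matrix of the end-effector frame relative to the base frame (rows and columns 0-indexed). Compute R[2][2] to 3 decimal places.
End-effector z-axis (col 2 of R) = (0.7392,-0.5732,-0.3536)
R[2][2] = -0.3536

-0.354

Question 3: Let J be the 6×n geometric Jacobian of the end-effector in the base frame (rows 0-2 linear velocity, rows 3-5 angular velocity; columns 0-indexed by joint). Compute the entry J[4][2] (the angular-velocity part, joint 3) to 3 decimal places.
axis z_2 = (-0.5000,0.8660,0.0000); lever o_n−o_2 = (-1.2081,1.6119,2.3108)
cross product → J_v[:, 2] = (2.0012,1.1554,0.2402)
J_ω[:, 2] = z_2
entry J[4][2] = 0.8660

0.866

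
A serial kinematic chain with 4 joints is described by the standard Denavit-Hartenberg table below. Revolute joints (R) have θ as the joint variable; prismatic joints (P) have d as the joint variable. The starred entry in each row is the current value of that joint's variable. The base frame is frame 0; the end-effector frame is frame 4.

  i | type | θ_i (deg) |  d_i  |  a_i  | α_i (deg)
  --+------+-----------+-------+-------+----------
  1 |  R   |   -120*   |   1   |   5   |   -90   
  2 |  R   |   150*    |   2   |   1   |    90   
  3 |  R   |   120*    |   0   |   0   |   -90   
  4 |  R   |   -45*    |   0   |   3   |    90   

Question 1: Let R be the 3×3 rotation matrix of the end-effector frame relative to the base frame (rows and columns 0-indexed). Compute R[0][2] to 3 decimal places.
End-effector z-axis (col 2 of R) = (-0.5540,0.2652,-0.7891)
R[0][2] = -0.5540

-0.554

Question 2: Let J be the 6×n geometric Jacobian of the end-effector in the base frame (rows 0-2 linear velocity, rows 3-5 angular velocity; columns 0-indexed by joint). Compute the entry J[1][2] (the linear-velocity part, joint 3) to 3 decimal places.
-0.848

axis z_2 = (-0.2500,-0.4330,-0.8660); lever o_n−o_2 = (0.6014,-2.6326,-1.3068)
cross product → J_v[:, 2] = (-1.7141,-0.8475,0.9186)
J_ω[:, 2] = z_2
entry J[1][2] = -0.8475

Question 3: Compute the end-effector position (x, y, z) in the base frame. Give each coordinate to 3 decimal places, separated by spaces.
after link 1: o_1 = (-2.5000, -4.3301, 1.0000)
after link 2: o_2 = (-0.3349, -4.5801, 0.5000)
after link 3: o_3 = (-0.3349, -4.5801, 0.5000)
after link 4: o_4 = (0.2664, -7.2127, -0.8068)

0.266 -7.213 -0.807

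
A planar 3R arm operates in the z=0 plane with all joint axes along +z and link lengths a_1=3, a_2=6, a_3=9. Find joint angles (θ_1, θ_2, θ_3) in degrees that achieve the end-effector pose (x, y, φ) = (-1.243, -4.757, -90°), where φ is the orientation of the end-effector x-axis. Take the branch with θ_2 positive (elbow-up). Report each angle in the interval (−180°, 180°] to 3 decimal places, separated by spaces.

wrist centre = target − a_3·(cos φ, sin φ) = (-1.2430, 4.2430)
cos θ_2 = (19.5481−3²−6²)/(2·3·6) = -0.7070; θ_2 = 134.9911° (elbow-up)
β = atan2(4.2430,-1.2430) = 106.3281°; ψ = atan2(4.2433,-1.2420) = 106.3144°
θ_1 = β − ψ = 0.0137°
θ_3 = φ − θ_1 − θ_2 = 134.9951° (wrapped to (-180°,180°])

0.014 134.991 134.995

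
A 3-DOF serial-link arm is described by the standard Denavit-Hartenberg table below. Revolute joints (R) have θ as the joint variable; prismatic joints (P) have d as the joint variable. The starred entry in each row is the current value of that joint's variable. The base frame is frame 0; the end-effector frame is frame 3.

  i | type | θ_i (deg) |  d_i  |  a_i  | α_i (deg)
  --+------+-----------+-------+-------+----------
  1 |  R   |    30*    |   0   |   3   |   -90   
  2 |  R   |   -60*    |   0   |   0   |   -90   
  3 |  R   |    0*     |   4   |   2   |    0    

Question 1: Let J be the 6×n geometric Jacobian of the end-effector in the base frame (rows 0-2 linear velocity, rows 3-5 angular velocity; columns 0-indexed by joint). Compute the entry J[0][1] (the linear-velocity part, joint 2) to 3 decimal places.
-0.232

axis z_1 = (-0.5000,0.8660,0.0000); lever o_n−o_1 = (3.8660,2.2321,-0.2679)
cross product → J_v[:, 1] = (-0.2321,-0.1340,-4.4641)
J_ω[:, 1] = z_1
entry J[0][1] = -0.2321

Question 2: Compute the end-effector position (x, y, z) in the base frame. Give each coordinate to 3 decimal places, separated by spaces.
6.464 3.732 -0.268

after link 1: o_1 = (2.5981, 1.5000, 0.0000)
after link 2: o_2 = (2.5981, 1.5000, 0.0000)
after link 3: o_3 = (6.4641, 3.7321, -0.2679)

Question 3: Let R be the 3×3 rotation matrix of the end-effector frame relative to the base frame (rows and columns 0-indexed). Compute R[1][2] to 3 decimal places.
End-effector z-axis (col 2 of R) = (0.7500,0.4330,-0.5000)
R[1][2] = 0.4330

0.433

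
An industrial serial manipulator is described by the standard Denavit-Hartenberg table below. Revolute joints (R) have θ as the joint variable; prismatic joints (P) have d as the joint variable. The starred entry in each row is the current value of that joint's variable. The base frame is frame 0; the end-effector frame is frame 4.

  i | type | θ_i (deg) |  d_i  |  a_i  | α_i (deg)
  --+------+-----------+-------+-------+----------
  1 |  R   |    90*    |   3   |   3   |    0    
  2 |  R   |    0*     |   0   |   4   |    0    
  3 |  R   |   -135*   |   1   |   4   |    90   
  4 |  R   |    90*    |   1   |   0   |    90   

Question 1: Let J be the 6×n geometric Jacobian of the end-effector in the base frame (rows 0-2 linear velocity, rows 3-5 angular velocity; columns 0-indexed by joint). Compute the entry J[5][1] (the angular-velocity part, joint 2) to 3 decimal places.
1.000

axis z_1 = (0.0000,0.0000,1.0000); lever o_n−o_1 = (2.1213,0.4645,1.0000)
cross product → J_v[:, 1] = (-0.4645,2.1213,0.0000)
J_ω[:, 1] = z_1
entry J[5][1] = 1.0000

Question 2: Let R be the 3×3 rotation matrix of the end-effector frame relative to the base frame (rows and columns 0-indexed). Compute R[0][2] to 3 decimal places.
0.707

End-effector z-axis (col 2 of R) = (0.7071,-0.7071,-0.0000)
R[0][2] = 0.7071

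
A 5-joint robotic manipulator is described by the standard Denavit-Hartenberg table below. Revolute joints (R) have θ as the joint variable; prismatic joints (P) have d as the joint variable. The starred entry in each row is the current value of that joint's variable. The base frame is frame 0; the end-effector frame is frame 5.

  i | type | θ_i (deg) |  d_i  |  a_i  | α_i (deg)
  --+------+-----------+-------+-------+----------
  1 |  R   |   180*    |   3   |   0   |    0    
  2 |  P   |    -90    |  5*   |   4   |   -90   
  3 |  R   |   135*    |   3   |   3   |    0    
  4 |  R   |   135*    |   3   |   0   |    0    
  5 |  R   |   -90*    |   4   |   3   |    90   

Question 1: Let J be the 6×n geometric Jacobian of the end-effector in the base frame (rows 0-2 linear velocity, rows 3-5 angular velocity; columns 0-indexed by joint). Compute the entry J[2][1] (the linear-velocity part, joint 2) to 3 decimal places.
1.000

prismatic axis z_1 = (0.0000,0.0000,1.0000)
J_v[:, 1] = z_1; J_ω[:, 1] = (0,0,0)
entry J[2][1] = 1.0000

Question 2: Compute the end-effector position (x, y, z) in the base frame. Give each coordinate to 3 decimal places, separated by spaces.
-10.000 -1.121 5.879

after link 1: o_1 = (0.0000, 0.0000, 3.0000)
after link 2: o_2 = (0.0000, 4.0000, 8.0000)
after link 3: o_3 = (-3.0000, 1.8787, 5.8787)
after link 4: o_4 = (-6.0000, 1.8787, 5.8787)
after link 5: o_5 = (-10.0000, -1.1213, 5.8787)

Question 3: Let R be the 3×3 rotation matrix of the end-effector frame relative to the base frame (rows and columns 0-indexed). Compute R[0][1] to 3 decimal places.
-1.000

End-effector y-axis (col 1 of R) = (-1.0000,0.0000,0.0000)
R[0][1] = -1.0000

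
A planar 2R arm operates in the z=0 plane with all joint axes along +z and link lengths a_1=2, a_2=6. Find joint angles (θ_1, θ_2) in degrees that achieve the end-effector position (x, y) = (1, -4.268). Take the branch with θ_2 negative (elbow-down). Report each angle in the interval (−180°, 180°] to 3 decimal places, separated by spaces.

cos θ_2 = (19.2158−2²−6²)/(2·2·6) = -0.8660; θ_2 = -149.9979° (elbow-down)
β = atan2(-4.2680,1.0000) = -76.8134°; ψ = atan2(-3.0002,-3.1960) = -136.8105°
θ_1 = β − ψ = 59.9971°

59.997 -149.998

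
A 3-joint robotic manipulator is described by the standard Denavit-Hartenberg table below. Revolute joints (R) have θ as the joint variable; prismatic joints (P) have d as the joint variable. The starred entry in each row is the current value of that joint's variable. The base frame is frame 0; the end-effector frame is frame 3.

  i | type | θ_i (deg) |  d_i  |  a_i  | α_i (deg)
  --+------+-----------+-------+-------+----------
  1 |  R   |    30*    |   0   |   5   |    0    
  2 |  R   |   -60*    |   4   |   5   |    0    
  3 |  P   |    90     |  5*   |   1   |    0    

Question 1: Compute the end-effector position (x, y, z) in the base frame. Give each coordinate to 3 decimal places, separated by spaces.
9.160 0.866 9.000

after link 1: o_1 = (4.3301, 2.5000, 0.0000)
after link 2: o_2 = (8.6603, -0.0000, 4.0000)
after link 3: o_3 = (9.1603, 0.8660, 9.0000)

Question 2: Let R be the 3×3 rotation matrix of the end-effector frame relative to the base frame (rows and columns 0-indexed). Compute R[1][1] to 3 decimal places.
End-effector y-axis (col 1 of R) = (-0.8660,0.5000,0.0000)
R[1][1] = 0.5000

0.500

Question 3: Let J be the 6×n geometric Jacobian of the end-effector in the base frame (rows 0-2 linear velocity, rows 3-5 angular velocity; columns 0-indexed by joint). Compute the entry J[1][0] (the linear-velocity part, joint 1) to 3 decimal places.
axis z_0 = ẑ; lever o_n−o_0 = (9.1603,0.8660,9.0000)
cross product → J_v[:, 0] = (-0.8660,9.1603,0.0000)
J_ω[:, 0] = z_0
entry J[1][0] = 9.1603

9.160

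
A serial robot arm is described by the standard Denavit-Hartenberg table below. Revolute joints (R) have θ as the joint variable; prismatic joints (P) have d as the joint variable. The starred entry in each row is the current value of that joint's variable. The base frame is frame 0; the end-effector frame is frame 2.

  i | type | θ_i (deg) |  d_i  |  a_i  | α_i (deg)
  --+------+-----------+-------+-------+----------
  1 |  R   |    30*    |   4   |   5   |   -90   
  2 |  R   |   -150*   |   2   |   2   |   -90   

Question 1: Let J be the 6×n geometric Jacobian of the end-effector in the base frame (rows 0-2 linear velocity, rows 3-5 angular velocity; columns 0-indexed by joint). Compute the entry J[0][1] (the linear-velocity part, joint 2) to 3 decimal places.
0.866

axis z_1 = (-0.5000,0.8660,0.0000); lever o_n−o_1 = (-2.5000,0.8660,1.0000)
cross product → J_v[:, 1] = (0.8660,0.5000,1.7321)
J_ω[:, 1] = z_1
entry J[0][1] = 0.8660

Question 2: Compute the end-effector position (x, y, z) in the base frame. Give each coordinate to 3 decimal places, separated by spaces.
1.830 3.366 5.000

after link 1: o_1 = (4.3301, 2.5000, 4.0000)
after link 2: o_2 = (1.8301, 3.3660, 5.0000)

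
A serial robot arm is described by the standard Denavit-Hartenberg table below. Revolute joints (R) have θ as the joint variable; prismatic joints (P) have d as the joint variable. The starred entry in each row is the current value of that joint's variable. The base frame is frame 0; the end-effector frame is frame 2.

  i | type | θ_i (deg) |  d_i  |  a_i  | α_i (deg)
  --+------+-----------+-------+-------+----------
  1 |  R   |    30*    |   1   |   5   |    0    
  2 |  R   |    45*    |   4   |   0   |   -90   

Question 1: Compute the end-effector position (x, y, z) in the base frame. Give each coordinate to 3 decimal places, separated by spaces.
after link 1: o_1 = (4.3301, 2.5000, 1.0000)
after link 2: o_2 = (4.3301, 2.5000, 5.0000)

4.330 2.500 5.000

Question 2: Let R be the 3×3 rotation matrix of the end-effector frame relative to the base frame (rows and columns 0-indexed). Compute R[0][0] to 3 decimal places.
End-effector x-axis (col 0 of R) = (0.2588,0.9659,0.0000)
R[0][0] = 0.2588

0.259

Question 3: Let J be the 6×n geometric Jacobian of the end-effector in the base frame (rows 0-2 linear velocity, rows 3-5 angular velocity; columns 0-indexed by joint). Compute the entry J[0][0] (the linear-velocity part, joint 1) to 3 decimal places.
axis z_0 = ẑ; lever o_n−o_0 = (4.3301,2.5000,5.0000)
cross product → J_v[:, 0] = (-2.5000,4.3301,0.0000)
J_ω[:, 0] = z_0
entry J[0][0] = -2.5000

-2.500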